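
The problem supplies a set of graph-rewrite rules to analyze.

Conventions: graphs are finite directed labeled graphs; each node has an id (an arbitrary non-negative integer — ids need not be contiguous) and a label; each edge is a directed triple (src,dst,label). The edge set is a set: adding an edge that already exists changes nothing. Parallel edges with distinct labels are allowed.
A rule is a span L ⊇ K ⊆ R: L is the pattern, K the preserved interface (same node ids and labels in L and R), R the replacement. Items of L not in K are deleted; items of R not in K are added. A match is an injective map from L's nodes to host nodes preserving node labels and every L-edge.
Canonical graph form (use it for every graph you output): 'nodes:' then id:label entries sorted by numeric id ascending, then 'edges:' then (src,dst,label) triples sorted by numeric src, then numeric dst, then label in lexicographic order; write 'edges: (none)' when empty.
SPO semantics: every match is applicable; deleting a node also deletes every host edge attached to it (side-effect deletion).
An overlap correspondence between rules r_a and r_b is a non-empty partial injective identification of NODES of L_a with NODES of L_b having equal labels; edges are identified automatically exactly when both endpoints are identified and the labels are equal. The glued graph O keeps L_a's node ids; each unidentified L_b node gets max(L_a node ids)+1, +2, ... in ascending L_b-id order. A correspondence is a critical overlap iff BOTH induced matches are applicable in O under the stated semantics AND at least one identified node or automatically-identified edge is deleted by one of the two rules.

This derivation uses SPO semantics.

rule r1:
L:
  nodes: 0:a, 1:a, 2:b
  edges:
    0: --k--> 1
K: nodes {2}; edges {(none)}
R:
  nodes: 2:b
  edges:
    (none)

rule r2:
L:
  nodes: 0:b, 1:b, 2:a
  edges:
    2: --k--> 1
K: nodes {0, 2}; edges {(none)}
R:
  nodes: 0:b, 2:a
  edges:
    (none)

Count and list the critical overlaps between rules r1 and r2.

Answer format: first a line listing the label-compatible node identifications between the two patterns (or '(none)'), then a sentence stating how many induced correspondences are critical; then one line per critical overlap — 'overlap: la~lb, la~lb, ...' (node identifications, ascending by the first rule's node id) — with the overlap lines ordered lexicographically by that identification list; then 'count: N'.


label-compatible node identifications between L(r1) and L(r2): 0~2, 1~2, 2~0, 2~1
7 of the induced correspondences are critical overlaps of r1 and r2.
overlap: 0~2
overlap: 0~2, 2~0
overlap: 0~2, 2~1
overlap: 1~2
overlap: 1~2, 2~0
overlap: 1~2, 2~1
overlap: 2~1
count: 7


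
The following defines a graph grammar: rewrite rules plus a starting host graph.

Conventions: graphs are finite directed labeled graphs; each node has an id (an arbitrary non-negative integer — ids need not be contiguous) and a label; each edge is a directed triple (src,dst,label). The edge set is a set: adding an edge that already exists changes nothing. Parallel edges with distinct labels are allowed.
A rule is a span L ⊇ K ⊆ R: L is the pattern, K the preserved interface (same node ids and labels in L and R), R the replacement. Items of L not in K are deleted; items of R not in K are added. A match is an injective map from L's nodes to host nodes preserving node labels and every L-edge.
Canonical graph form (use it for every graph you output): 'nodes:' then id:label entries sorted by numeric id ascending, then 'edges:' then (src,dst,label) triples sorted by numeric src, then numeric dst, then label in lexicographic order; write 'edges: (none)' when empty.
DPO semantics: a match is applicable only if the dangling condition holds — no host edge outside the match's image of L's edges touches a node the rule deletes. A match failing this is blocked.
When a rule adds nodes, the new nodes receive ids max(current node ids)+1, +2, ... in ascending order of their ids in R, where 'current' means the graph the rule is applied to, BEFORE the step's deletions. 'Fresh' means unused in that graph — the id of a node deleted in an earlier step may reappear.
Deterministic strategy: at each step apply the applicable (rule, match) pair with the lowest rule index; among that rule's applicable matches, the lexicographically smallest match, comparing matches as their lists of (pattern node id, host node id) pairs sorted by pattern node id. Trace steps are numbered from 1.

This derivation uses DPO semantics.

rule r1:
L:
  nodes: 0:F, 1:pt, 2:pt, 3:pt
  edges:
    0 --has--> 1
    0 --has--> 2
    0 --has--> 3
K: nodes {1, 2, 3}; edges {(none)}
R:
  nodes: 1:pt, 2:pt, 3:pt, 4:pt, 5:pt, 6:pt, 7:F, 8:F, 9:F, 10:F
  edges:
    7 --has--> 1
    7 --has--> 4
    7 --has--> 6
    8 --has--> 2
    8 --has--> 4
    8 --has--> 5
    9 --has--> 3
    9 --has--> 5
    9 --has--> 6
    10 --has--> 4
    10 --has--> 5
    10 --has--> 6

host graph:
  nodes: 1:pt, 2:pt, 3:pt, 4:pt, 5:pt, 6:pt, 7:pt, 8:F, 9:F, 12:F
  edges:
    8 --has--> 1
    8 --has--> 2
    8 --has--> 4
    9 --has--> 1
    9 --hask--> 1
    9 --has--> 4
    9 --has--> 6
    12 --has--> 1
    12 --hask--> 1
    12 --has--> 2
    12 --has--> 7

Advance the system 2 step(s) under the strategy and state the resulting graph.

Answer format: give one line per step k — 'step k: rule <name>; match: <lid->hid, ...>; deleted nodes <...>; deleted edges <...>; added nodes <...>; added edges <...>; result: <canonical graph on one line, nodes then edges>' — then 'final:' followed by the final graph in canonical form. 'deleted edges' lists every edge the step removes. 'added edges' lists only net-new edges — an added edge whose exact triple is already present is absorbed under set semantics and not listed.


step 1: rule r1; match: 0->8, 1->1, 2->2, 3->4; deleted nodes 8; deleted edges (8,1,has); (8,2,has); (8,4,has); added nodes 13, 14, 15, 16, 17, 18, 19; added edges (16,1,has); (16,13,has); (16,15,has); (17,2,has); (17,13,has); (17,14,has); (18,4,has); (18,14,has); (18,15,has); (19,13,has); (19,14,has); (19,15,has); result: nodes: 1:pt, 2:pt, 3:pt, 4:pt, 5:pt, 6:pt, 7:pt, 9:F, 12:F, 13:pt, 14:pt, 15:pt, 16:F, 17:F, 18:F, 19:F edges: (9,1,has); (9,1,hask); (9,4,has); (9,6,has); (12,1,has); (12,1,hask); (12,2,has); (12,7,has); (16,1,has); (16,13,has); (16,15,has); (17,2,has); (17,13,has); (17,14,has); (18,4,has); (18,14,has); (18,15,has); (19,13,has); (19,14,has); (19,15,has)
step 2: rule r1; match: 0->16, 1->1, 2->13, 3->15; deleted nodes 16; deleted edges (16,1,has); (16,13,has); (16,15,has); added nodes 20, 21, 22, 23, 24, 25, 26; added edges (23,1,has); (23,20,has); (23,22,has); (24,13,has); (24,20,has); (24,21,has); (25,15,has); (25,21,has); (25,22,has); (26,20,has); (26,21,has); (26,22,has); result: nodes: 1:pt, 2:pt, 3:pt, 4:pt, 5:pt, 6:pt, 7:pt, 9:F, 12:F, 13:pt, 14:pt, 15:pt, 17:F, 18:F, 19:F, 20:pt, 21:pt, 22:pt, 23:F, 24:F, 25:F, 26:F edges: (9,1,has); (9,1,hask); (9,4,has); (9,6,has); (12,1,has); (12,1,hask); (12,2,has); (12,7,has); (17,2,has); (17,13,has); (17,14,has); (18,4,has); (18,14,has); (18,15,has); (19,13,has); (19,14,has); (19,15,has); (23,1,has); (23,20,has); (23,22,has); (24,13,has); (24,20,has); (24,21,has); (25,15,has); (25,21,has); (25,22,has); (26,20,has); (26,21,has); (26,22,has)
final:
nodes: 1:pt, 2:pt, 3:pt, 4:pt, 5:pt, 6:pt, 7:pt, 9:F, 12:F, 13:pt, 14:pt, 15:pt, 17:F, 18:F, 19:F, 20:pt, 21:pt, 22:pt, 23:F, 24:F, 25:F, 26:F
edges: (9,1,has); (9,1,hask); (9,4,has); (9,6,has); (12,1,has); (12,1,hask); (12,2,has); (12,7,has); (17,2,has); (17,13,has); (17,14,has); (18,4,has); (18,14,has); (18,15,has); (19,13,has); (19,14,has); (19,15,has); (23,1,has); (23,20,has); (23,22,has); (24,13,has); (24,20,has); (24,21,has); (25,15,has); (25,21,has); (25,22,has); (26,20,has); (26,21,has); (26,22,has)


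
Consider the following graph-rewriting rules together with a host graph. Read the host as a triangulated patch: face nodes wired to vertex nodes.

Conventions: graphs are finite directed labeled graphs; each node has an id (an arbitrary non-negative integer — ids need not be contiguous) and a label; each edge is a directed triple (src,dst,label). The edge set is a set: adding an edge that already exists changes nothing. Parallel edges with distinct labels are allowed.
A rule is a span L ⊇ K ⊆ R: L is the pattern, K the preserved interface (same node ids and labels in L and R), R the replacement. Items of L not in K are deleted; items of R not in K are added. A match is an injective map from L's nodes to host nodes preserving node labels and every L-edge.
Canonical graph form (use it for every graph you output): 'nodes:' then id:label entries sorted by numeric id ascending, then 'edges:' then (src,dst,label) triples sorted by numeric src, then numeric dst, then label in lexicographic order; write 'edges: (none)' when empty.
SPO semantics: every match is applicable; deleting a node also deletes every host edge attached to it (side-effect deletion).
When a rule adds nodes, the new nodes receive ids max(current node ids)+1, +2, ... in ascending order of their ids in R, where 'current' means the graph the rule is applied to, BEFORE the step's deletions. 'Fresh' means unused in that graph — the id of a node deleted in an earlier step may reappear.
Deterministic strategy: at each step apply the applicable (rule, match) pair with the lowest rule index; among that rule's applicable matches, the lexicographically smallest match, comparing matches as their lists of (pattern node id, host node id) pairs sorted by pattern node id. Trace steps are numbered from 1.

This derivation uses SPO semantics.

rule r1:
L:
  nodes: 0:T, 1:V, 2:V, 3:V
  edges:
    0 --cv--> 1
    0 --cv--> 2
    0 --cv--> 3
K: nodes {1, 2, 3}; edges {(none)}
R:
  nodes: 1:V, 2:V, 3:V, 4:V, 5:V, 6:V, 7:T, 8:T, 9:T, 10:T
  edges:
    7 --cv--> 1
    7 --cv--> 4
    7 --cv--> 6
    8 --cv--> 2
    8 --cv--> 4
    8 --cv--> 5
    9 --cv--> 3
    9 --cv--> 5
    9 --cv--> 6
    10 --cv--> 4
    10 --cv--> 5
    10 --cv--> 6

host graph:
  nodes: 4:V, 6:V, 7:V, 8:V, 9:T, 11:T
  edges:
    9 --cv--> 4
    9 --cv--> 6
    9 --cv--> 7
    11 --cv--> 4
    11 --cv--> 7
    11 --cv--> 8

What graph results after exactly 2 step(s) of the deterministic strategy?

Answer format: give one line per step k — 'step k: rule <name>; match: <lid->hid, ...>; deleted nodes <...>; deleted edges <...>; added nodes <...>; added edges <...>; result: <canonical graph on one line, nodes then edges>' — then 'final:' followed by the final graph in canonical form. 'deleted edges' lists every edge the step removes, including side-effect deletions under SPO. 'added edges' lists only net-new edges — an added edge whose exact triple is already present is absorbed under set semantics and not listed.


step 1: rule r1; match: 0->9, 1->4, 2->6, 3->7; deleted nodes 9; deleted edges (9,4,cv); (9,6,cv); (9,7,cv); added nodes 12, 13, 14, 15, 16, 17, 18; added edges (15,4,cv); (15,12,cv); (15,14,cv); (16,6,cv); (16,12,cv); (16,13,cv); (17,7,cv); (17,13,cv); (17,14,cv); (18,12,cv); (18,13,cv); (18,14,cv); result: nodes: 4:V, 6:V, 7:V, 8:V, 11:T, 12:V, 13:V, 14:V, 15:T, 16:T, 17:T, 18:T edges: (11,4,cv); (11,7,cv); (11,8,cv); (15,4,cv); (15,12,cv); (15,14,cv); (16,6,cv); (16,12,cv); (16,13,cv); (17,7,cv); (17,13,cv); (17,14,cv); (18,12,cv); (18,13,cv); (18,14,cv)
step 2: rule r1; match: 0->11, 1->4, 2->7, 3->8; deleted nodes 11; deleted edges (11,4,cv); (11,7,cv); (11,8,cv); added nodes 19, 20, 21, 22, 23, 24, 25; added edges (22,4,cv); (22,19,cv); (22,21,cv); (23,7,cv); (23,19,cv); (23,20,cv); (24,8,cv); (24,20,cv); (24,21,cv); (25,19,cv); (25,20,cv); (25,21,cv); result: nodes: 4:V, 6:V, 7:V, 8:V, 12:V, 13:V, 14:V, 15:T, 16:T, 17:T, 18:T, 19:V, 20:V, 21:V, 22:T, 23:T, 24:T, 25:T edges: (15,4,cv); (15,12,cv); (15,14,cv); (16,6,cv); (16,12,cv); (16,13,cv); (17,7,cv); (17,13,cv); (17,14,cv); (18,12,cv); (18,13,cv); (18,14,cv); (22,4,cv); (22,19,cv); (22,21,cv); (23,7,cv); (23,19,cv); (23,20,cv); (24,8,cv); (24,20,cv); (24,21,cv); (25,19,cv); (25,20,cv); (25,21,cv)
final:
nodes: 4:V, 6:V, 7:V, 8:V, 12:V, 13:V, 14:V, 15:T, 16:T, 17:T, 18:T, 19:V, 20:V, 21:V, 22:T, 23:T, 24:T, 25:T
edges: (15,4,cv); (15,12,cv); (15,14,cv); (16,6,cv); (16,12,cv); (16,13,cv); (17,7,cv); (17,13,cv); (17,14,cv); (18,12,cv); (18,13,cv); (18,14,cv); (22,4,cv); (22,19,cv); (22,21,cv); (23,7,cv); (23,19,cv); (23,20,cv); (24,8,cv); (24,20,cv); (24,21,cv); (25,19,cv); (25,20,cv); (25,21,cv)


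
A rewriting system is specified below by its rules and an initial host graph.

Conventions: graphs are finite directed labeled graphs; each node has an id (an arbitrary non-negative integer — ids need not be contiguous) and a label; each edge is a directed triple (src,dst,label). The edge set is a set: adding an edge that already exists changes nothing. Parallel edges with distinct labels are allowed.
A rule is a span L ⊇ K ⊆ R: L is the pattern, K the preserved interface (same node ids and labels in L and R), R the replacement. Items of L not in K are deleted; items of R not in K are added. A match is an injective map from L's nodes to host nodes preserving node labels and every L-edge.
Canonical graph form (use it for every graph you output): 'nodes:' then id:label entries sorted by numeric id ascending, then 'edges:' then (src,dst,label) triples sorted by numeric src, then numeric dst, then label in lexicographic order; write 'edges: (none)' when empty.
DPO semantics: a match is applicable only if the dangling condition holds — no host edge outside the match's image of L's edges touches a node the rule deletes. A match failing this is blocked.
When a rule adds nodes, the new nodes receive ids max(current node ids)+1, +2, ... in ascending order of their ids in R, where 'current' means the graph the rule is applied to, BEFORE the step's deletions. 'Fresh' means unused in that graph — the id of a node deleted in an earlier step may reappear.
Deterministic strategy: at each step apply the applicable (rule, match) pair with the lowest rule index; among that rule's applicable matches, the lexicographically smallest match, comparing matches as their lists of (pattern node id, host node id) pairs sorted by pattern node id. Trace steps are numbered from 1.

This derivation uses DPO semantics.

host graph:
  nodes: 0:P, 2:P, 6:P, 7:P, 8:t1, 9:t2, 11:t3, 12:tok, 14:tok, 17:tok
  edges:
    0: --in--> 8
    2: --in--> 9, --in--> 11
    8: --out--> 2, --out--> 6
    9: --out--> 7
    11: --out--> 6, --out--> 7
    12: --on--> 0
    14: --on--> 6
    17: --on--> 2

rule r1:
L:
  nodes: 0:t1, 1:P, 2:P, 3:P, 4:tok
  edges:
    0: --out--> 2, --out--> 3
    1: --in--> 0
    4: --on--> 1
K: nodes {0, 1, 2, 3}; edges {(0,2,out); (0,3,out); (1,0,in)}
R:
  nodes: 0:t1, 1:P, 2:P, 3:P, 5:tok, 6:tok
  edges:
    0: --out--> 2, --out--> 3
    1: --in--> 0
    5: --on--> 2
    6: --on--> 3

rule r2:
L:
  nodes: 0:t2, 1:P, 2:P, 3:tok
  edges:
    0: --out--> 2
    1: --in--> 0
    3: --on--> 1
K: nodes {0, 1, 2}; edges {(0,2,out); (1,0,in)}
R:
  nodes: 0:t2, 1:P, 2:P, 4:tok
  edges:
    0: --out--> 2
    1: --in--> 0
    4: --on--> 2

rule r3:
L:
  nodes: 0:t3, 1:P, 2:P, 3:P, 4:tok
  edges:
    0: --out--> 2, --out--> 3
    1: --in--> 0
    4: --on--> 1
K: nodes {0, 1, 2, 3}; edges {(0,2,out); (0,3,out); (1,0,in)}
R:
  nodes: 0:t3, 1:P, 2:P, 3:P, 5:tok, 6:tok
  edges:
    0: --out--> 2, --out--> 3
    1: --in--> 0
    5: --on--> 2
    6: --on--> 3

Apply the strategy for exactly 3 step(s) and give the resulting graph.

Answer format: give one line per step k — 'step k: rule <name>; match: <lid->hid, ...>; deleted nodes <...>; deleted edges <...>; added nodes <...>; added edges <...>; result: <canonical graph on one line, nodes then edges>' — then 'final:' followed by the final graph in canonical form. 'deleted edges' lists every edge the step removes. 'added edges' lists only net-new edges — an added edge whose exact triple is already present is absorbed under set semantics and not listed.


step 1: rule r1; match: 0->8, 1->0, 2->2, 3->6, 4->12; deleted nodes 12; deleted edges (12,0,on); added nodes 18, 19; added edges (18,2,on); (19,6,on); result: nodes: 0:P, 2:P, 6:P, 7:P, 8:t1, 9:t2, 11:t3, 14:tok, 17:tok, 18:tok, 19:tok edges: (0,8,in); (2,9,in); (2,11,in); (8,2,out); (8,6,out); (9,7,out); (11,6,out); (11,7,out); (14,6,on); (17,2,on); (18,2,on); (19,6,on)
step 2: rule r2; match: 0->9, 1->2, 2->7, 3->17; deleted nodes 17; deleted edges (17,2,on); added nodes 20; added edges (20,7,on); result: nodes: 0:P, 2:P, 6:P, 7:P, 8:t1, 9:t2, 11:t3, 14:tok, 18:tok, 19:tok, 20:tok edges: (0,8,in); (2,9,in); (2,11,in); (8,2,out); (8,6,out); (9,7,out); (11,6,out); (11,7,out); (14,6,on); (18,2,on); (19,6,on); (20,7,on)
step 3: rule r2; match: 0->9, 1->2, 2->7, 3->18; deleted nodes 18; deleted edges (18,2,on); added nodes 21; added edges (21,7,on); result: nodes: 0:P, 2:P, 6:P, 7:P, 8:t1, 9:t2, 11:t3, 14:tok, 19:tok, 20:tok, 21:tok edges: (0,8,in); (2,9,in); (2,11,in); (8,2,out); (8,6,out); (9,7,out); (11,6,out); (11,7,out); (14,6,on); (19,6,on); (20,7,on); (21,7,on)
final:
nodes: 0:P, 2:P, 6:P, 7:P, 8:t1, 9:t2, 11:t3, 14:tok, 19:tok, 20:tok, 21:tok
edges: (0,8,in); (2,9,in); (2,11,in); (8,2,out); (8,6,out); (9,7,out); (11,6,out); (11,7,out); (14,6,on); (19,6,on); (20,7,on); (21,7,on)


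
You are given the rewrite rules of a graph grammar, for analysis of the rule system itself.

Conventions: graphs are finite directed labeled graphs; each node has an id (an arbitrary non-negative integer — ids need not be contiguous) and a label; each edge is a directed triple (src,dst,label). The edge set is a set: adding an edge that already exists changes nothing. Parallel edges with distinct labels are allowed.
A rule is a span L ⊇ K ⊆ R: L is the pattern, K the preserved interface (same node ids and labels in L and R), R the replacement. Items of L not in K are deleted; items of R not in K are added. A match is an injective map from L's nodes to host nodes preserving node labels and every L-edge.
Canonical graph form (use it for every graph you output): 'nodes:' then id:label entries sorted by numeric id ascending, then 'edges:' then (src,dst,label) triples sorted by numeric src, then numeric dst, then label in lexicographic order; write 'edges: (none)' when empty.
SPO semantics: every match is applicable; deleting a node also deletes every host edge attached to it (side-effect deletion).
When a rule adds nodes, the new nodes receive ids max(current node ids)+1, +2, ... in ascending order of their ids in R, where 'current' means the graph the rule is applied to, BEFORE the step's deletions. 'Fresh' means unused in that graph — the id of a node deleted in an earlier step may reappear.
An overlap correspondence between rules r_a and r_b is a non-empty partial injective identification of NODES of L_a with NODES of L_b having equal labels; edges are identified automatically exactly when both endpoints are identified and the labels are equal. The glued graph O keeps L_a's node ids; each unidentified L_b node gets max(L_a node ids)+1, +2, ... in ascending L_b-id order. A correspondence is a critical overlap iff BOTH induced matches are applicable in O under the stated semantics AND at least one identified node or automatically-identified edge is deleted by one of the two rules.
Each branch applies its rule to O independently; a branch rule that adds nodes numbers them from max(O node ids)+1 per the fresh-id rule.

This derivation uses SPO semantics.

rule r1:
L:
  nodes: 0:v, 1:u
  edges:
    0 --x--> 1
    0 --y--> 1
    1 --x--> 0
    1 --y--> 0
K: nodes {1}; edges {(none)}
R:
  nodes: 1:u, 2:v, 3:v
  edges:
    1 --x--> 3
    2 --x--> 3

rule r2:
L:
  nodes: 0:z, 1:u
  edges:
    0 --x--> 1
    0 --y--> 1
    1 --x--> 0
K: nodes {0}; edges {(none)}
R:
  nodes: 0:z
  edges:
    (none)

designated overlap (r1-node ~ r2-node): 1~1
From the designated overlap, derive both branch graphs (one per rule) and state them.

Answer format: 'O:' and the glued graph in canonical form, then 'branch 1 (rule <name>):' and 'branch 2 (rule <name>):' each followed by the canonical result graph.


O:
nodes: 0:v, 1:u, 2:z
edges: (0,1,x); (0,1,y); (1,0,x); (1,0,y); (1,2,x); (2,1,x); (2,1,y)
branch 1 (rule r1):
nodes: 1:u, 2:z, 3:v, 4:v
edges: (1,2,x); (1,4,x); (2,1,x); (2,1,y); (3,4,x)
branch 2 (rule r2):
nodes: 0:v, 2:z
edges: (none)


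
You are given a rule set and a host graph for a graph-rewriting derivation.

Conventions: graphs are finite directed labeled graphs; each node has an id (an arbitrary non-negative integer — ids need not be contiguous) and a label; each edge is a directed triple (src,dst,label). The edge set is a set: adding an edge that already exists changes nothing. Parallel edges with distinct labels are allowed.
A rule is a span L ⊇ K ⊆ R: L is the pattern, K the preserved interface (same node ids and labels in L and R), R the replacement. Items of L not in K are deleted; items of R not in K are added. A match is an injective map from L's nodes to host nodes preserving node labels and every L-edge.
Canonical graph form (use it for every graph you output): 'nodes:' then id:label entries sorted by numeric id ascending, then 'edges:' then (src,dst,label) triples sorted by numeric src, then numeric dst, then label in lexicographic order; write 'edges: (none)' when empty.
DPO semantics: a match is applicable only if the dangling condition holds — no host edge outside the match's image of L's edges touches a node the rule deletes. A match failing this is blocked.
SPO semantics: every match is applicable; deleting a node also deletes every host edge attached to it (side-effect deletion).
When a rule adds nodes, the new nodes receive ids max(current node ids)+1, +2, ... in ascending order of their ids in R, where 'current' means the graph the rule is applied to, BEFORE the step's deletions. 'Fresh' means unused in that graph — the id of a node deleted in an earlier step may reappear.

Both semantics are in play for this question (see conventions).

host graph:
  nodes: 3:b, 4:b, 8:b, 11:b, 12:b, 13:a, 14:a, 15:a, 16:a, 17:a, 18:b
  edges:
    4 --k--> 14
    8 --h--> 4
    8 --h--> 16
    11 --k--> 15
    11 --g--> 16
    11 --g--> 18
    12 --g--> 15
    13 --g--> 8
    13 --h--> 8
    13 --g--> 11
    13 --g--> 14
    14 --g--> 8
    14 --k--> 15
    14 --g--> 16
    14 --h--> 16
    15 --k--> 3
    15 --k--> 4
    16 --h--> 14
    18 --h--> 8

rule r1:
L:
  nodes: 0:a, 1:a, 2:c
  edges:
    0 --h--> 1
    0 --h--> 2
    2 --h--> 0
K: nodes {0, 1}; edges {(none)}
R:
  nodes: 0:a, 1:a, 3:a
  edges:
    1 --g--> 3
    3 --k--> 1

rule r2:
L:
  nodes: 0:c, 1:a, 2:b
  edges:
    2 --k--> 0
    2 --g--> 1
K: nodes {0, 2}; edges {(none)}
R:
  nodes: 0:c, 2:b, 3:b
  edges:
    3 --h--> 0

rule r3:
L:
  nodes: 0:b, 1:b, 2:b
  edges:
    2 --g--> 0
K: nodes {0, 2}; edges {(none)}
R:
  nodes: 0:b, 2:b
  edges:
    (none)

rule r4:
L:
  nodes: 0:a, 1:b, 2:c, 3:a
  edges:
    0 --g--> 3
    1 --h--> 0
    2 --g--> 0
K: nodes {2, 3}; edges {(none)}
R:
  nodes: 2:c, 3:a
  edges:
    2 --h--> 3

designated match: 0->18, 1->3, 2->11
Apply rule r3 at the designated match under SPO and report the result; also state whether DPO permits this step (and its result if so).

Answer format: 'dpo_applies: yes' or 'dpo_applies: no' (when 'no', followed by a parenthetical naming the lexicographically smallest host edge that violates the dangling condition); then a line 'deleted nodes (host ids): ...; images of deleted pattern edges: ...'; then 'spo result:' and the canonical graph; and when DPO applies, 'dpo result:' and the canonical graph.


dpo_applies: no
(the rule deletes node 3, which keeps host edge (15,3,k) outside the match image — the dangling condition fails, DPO blocks; SPO proceeds and side-deletes such edges)
deleted nodes (host ids): 3; images of deleted pattern edges: (11,18,g)
spo result:
nodes: 4:b, 8:b, 11:b, 12:b, 13:a, 14:a, 15:a, 16:a, 17:a, 18:b
edges: (4,14,k); (8,4,h); (8,16,h); (11,15,k); (11,16,g); (12,15,g); (13,8,g); (13,8,h); (13,11,g); (13,14,g); (14,8,g); (14,15,k); (14,16,g); (14,16,h); (15,4,k); (16,14,h); (18,8,h)


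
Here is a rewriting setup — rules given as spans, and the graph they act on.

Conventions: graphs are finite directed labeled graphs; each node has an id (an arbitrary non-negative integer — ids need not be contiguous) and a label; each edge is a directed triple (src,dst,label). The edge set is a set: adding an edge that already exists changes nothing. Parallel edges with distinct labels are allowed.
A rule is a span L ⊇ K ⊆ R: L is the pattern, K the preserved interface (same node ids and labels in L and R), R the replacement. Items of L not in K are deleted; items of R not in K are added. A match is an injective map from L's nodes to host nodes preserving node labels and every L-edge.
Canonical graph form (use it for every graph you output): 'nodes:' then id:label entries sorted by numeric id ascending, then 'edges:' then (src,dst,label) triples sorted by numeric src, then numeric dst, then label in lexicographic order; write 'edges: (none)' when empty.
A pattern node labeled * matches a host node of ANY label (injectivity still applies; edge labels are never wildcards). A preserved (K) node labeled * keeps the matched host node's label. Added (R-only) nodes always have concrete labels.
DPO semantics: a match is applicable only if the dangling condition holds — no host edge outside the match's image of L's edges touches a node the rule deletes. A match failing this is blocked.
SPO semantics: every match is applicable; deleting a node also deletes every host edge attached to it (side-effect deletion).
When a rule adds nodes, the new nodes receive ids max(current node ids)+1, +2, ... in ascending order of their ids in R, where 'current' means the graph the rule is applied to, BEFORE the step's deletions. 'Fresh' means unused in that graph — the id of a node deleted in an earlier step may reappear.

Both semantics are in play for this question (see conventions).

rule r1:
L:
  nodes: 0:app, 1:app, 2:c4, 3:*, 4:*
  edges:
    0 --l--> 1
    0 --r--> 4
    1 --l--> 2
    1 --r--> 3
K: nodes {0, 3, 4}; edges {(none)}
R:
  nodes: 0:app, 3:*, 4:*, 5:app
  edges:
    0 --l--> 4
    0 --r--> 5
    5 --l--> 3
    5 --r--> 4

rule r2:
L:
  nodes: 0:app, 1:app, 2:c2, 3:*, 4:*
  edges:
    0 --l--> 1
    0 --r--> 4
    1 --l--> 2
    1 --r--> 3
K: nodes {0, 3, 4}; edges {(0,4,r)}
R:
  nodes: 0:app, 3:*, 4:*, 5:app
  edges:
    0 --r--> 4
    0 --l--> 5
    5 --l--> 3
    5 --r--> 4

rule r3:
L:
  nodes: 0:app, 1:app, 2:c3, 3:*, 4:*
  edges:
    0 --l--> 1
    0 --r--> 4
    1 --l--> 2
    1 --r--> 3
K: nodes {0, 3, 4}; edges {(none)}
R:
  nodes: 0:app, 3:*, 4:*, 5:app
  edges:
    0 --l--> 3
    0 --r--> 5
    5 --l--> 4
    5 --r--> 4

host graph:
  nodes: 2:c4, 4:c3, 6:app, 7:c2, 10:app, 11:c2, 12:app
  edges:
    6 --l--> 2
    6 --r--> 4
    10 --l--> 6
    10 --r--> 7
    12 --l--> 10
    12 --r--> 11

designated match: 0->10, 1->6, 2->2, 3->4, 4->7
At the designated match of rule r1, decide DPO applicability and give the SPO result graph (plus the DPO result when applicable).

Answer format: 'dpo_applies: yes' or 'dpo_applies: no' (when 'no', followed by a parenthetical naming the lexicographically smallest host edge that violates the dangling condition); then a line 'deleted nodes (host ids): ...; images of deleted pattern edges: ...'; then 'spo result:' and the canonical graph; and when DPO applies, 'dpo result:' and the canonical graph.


dpo_applies: yes
deleted nodes (host ids): 2, 6; images of deleted pattern edges: (6,2,l); (6,4,r); (10,6,l); (10,7,r)
spo result:
nodes: 4:c3, 7:c2, 10:app, 11:c2, 12:app, 13:app
edges: (10,7,l); (10,13,r); (12,10,l); (12,11,r); (13,4,l); (13,7,r)
dpo result:
nodes: 4:c3, 7:c2, 10:app, 11:c2, 12:app, 13:app
edges: (10,7,l); (10,13,r); (12,10,l); (12,11,r); (13,4,l); (13,7,r)


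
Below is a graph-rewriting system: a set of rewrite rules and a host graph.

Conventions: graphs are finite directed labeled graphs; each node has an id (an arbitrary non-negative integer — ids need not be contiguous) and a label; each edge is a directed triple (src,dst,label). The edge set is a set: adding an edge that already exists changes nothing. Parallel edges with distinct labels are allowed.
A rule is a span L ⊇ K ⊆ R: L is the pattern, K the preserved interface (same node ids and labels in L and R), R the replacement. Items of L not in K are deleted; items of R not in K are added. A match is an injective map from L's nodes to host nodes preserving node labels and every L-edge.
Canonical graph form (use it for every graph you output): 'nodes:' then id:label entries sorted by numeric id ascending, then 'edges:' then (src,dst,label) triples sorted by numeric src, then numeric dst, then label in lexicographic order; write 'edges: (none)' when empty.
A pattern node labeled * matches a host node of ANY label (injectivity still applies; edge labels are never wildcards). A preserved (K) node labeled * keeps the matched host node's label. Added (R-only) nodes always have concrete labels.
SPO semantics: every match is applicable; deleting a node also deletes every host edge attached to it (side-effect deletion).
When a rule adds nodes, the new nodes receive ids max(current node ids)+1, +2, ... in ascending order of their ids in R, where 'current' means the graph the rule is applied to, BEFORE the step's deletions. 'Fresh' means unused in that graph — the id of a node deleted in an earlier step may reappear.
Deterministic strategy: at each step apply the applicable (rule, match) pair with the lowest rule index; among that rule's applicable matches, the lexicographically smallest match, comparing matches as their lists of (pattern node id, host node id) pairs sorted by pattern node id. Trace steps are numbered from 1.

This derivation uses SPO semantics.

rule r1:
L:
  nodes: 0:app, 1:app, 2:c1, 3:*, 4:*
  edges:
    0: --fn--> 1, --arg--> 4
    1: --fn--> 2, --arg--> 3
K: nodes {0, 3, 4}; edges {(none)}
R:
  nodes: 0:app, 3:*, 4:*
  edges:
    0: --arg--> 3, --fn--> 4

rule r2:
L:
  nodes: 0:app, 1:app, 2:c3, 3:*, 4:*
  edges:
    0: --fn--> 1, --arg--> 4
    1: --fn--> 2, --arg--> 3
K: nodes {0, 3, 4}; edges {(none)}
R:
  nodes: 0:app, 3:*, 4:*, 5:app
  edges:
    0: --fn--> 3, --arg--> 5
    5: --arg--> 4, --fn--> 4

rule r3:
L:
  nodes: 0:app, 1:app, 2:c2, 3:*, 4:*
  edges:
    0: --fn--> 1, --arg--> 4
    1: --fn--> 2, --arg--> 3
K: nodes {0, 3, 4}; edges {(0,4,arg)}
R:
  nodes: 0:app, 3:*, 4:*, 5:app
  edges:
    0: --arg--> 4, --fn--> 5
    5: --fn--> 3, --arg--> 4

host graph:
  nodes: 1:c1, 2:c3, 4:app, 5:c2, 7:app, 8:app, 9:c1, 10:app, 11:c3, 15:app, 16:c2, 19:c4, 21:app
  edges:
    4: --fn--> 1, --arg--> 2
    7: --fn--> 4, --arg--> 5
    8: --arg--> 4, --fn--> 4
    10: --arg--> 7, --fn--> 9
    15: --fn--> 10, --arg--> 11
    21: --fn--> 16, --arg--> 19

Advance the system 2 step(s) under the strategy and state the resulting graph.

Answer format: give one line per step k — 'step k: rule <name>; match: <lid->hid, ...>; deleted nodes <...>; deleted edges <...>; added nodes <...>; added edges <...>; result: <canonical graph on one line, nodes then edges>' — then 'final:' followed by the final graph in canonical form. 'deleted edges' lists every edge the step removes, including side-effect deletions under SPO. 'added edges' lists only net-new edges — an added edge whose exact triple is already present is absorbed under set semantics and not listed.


step 1: rule r1; match: 0->7, 1->4, 2->1, 3->2, 4->5; deleted nodes 1, 4; deleted edges (4,1,fn); (4,2,arg); (7,4,fn); (7,5,arg); (8,4,arg); (8,4,fn); added nodes (none); added edges (7,2,arg); (7,5,fn); result: nodes: 2:c3, 5:c2, 7:app, 8:app, 9:c1, 10:app, 11:c3, 15:app, 16:c2, 19:c4, 21:app edges: (7,2,arg); (7,5,fn); (10,7,arg); (10,9,fn); (15,10,fn); (15,11,arg); (21,16,fn); (21,19,arg)
step 2: rule r1; match: 0->15, 1->10, 2->9, 3->7, 4->11; deleted nodes 9, 10; deleted edges (10,7,arg); (10,9,fn); (15,10,fn); (15,11,arg); added nodes (none); added edges (15,7,arg); (15,11,fn); result: nodes: 2:c3, 5:c2, 7:app, 8:app, 11:c3, 15:app, 16:c2, 19:c4, 21:app edges: (7,2,arg); (7,5,fn); (15,7,arg); (15,11,fn); (21,16,fn); (21,19,arg)
final:
nodes: 2:c3, 5:c2, 7:app, 8:app, 11:c3, 15:app, 16:c2, 19:c4, 21:app
edges: (7,2,arg); (7,5,fn); (15,7,arg); (15,11,fn); (21,16,fn); (21,19,arg)


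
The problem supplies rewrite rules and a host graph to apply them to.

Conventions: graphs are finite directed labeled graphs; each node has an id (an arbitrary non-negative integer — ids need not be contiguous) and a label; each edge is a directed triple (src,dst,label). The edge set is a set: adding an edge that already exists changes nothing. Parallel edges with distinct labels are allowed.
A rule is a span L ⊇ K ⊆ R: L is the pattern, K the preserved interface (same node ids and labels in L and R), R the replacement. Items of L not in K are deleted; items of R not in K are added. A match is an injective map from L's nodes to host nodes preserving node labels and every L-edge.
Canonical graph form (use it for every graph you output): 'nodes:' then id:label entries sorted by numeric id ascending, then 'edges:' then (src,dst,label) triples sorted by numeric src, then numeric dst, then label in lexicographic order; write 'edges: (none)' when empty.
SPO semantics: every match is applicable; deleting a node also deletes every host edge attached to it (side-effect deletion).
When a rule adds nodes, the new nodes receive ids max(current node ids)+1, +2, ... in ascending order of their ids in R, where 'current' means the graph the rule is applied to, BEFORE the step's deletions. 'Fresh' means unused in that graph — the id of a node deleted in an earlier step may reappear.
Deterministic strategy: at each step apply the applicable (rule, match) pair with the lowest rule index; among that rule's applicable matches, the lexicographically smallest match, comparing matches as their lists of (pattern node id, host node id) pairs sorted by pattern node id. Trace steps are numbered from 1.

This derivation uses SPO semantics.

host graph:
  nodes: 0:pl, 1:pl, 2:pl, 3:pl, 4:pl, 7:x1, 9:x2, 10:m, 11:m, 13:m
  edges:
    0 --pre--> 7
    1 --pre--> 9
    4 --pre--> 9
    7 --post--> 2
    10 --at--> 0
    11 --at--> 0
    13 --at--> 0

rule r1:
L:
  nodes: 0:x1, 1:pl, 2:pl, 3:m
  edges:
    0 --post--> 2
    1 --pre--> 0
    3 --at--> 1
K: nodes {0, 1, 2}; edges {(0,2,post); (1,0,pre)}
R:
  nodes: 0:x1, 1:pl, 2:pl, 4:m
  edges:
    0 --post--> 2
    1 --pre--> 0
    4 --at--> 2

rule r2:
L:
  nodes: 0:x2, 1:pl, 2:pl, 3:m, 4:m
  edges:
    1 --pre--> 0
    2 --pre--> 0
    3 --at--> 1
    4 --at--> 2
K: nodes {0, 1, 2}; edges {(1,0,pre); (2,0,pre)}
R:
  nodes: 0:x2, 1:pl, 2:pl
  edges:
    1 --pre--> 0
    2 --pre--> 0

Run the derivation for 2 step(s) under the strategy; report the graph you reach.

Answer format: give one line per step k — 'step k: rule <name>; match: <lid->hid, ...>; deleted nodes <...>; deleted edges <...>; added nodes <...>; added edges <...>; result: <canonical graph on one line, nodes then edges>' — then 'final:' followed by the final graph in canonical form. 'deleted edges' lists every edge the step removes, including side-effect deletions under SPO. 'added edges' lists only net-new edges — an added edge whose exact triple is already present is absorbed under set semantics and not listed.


step 1: rule r1; match: 0->7, 1->0, 2->2, 3->10; deleted nodes 10; deleted edges (10,0,at); added nodes 14; added edges (14,2,at); result: nodes: 0:pl, 1:pl, 2:pl, 3:pl, 4:pl, 7:x1, 9:x2, 11:m, 13:m, 14:m edges: (0,7,pre); (1,9,pre); (4,9,pre); (7,2,post); (11,0,at); (13,0,at); (14,2,at)
step 2: rule r1; match: 0->7, 1->0, 2->2, 3->11; deleted nodes 11; deleted edges (11,0,at); added nodes 15; added edges (15,2,at); result: nodes: 0:pl, 1:pl, 2:pl, 3:pl, 4:pl, 7:x1, 9:x2, 13:m, 14:m, 15:m edges: (0,7,pre); (1,9,pre); (4,9,pre); (7,2,post); (13,0,at); (14,2,at); (15,2,at)
final:
nodes: 0:pl, 1:pl, 2:pl, 3:pl, 4:pl, 7:x1, 9:x2, 13:m, 14:m, 15:m
edges: (0,7,pre); (1,9,pre); (4,9,pre); (7,2,post); (13,0,at); (14,2,at); (15,2,at)


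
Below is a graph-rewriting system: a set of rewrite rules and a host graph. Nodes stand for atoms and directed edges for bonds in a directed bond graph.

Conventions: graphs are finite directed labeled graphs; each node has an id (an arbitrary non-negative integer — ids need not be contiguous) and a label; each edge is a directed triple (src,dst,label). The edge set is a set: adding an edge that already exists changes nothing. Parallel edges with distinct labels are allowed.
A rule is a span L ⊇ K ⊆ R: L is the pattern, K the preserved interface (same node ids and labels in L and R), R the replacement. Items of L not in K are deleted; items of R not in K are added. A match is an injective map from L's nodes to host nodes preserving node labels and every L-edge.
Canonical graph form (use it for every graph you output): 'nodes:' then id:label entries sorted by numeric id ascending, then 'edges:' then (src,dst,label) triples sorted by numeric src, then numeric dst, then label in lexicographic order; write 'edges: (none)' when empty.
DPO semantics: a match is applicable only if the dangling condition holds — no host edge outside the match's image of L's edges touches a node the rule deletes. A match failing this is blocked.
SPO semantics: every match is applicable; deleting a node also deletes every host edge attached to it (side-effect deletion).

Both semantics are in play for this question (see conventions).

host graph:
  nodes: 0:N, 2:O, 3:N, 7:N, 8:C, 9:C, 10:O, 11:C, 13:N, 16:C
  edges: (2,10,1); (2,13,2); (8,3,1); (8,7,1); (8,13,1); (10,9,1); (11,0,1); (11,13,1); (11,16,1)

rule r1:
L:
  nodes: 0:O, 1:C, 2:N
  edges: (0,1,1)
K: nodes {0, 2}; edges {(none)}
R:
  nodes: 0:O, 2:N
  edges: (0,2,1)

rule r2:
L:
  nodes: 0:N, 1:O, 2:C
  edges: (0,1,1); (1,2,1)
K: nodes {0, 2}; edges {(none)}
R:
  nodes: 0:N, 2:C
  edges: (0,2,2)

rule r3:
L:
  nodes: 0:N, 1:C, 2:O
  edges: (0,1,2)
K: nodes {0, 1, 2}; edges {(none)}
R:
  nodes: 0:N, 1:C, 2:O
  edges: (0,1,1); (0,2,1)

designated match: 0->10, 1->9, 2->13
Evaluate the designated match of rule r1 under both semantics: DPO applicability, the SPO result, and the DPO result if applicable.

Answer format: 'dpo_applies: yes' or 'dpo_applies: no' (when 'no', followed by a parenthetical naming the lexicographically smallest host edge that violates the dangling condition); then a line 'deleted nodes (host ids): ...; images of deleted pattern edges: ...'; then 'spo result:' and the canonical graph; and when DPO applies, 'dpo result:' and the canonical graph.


dpo_applies: yes
deleted nodes (host ids): 9; images of deleted pattern edges: (10,9,1)
spo result:
nodes: 0:N, 2:O, 3:N, 7:N, 8:C, 10:O, 11:C, 13:N, 16:C
edges: (2,10,1); (2,13,2); (8,3,1); (8,7,1); (8,13,1); (10,13,1); (11,0,1); (11,13,1); (11,16,1)
dpo result:
nodes: 0:N, 2:O, 3:N, 7:N, 8:C, 10:O, 11:C, 13:N, 16:C
edges: (2,10,1); (2,13,2); (8,3,1); (8,7,1); (8,13,1); (10,13,1); (11,0,1); (11,13,1); (11,16,1)


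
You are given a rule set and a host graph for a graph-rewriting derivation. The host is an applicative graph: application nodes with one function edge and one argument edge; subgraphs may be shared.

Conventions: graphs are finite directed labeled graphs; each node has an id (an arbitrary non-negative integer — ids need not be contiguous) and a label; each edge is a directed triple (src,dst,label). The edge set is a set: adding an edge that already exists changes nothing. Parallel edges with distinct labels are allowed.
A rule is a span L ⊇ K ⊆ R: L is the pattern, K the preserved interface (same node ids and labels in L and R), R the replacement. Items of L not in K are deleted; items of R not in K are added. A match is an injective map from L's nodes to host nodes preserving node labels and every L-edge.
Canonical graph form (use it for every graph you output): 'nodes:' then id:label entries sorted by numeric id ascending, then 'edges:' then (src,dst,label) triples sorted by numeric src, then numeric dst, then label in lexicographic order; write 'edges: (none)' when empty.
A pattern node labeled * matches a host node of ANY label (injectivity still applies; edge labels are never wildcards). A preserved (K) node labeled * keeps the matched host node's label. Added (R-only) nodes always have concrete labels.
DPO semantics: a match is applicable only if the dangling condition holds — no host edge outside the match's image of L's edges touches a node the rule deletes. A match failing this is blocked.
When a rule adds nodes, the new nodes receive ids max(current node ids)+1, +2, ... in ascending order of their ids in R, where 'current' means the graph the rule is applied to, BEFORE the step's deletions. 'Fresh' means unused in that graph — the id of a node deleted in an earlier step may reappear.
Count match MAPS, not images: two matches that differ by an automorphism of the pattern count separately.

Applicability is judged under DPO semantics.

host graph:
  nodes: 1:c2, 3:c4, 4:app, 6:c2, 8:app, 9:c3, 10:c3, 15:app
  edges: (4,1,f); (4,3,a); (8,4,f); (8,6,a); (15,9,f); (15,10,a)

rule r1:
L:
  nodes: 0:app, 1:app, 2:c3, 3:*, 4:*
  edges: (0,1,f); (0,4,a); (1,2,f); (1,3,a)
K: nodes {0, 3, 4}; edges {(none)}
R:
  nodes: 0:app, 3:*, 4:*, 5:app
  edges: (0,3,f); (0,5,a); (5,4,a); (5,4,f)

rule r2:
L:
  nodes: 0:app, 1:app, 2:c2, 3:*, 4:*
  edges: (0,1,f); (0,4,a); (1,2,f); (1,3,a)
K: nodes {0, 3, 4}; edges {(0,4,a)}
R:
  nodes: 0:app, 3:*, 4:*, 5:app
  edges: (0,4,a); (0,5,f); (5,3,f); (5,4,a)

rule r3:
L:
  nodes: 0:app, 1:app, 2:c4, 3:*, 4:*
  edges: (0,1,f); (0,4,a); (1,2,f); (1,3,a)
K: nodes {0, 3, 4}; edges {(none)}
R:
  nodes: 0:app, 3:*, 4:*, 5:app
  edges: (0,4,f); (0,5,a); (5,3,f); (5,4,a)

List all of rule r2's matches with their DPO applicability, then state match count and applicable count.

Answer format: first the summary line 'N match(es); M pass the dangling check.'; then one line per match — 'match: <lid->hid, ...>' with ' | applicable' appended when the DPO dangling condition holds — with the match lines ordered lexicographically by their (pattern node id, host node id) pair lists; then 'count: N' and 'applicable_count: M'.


1 match(es); 1 pass the dangling check.
match: 0->8, 1->4, 2->1, 3->3, 4->6 | applicable
count: 1
applicable_count: 1
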